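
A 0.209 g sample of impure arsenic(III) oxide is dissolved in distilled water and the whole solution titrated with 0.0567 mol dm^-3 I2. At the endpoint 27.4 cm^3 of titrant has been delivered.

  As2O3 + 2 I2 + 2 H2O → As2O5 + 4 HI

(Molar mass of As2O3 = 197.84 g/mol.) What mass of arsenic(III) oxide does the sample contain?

0.154 g

n(I2) = 0.0274 L × 0.0567 mol/L = 1.55 × 10^-3 mol
From the 1:2 ratio, n(As2O3) = 1/2 × 1.55 × 10^-3 = 7.77 × 10^-4 mol
mass of As2O3 = 7.77 × 10^-4 × 197.84 g/mol = 0.154 g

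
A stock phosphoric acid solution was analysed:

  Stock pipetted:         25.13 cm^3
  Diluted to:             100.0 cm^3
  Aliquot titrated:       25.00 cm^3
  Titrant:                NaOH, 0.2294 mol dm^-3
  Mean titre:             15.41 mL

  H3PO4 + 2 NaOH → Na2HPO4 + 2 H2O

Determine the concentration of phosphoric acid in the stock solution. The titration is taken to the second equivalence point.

n(NaOH) = 0.01541 × 0.2294 = 3.535 × 10^-3 mol
From the 1:2 ratio, n(H3PO4) in the aliquot = 1/2 × 3.535 × 10^-3 = 1.768 × 10^-3 mol
[H3PO4]_dilute = 1.768 × 10^-3 / 0.02500 = 0.07070 mol/L
Dilution factor = 100.0 / 25.13 = 3.979
[H3PO4]_stock = 0.07070 × 3.979 = 0.2813 mol/L

0.2813 mol/L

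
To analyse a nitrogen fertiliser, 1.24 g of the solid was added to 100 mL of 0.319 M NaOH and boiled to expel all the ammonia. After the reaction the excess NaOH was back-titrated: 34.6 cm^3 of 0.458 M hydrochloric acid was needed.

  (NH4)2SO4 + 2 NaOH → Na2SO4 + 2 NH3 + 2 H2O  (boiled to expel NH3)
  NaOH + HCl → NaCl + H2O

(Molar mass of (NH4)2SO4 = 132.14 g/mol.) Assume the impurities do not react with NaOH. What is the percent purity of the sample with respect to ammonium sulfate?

n(NaOH) added = 0.100 × 0.319 = 0.0319 mol
n(HCl) used in back-titration = 0.0346 × 0.458 = 0.0158 mol
n(NaOH) left over = 0.0158 mol (1:1 ratio)
n(NaOH) consumed by analyte = 0.0319 − 0.0158 = 0.0161 mol
From the 1:2 ratio, n((NH4)2SO4) = 1/2 × 0.0161 = 8.03 × 10^-3 mol
mass of (NH4)2SO4 = 8.03 × 10^-3 × 132.14 = 1.06 g
% (NH4)2SO4 = 1.06 / 1.24 × 100 = 85.5 %

85.5 %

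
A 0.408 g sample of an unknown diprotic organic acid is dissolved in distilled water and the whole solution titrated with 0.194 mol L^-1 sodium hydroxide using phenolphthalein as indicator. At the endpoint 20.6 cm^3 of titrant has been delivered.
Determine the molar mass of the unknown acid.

204 g/mol

n(NaOH) = 0.0206 L × 0.194 mol/L = 4.00 × 10^-3 mol
From the 1:2 ratio, n(H2A) = 1/2 × 4.00 × 10^-3 = 2.00 × 10^-3 mol
M = m / n = 0.408 g / 2.00 × 10^-3 mol = 204 g/mol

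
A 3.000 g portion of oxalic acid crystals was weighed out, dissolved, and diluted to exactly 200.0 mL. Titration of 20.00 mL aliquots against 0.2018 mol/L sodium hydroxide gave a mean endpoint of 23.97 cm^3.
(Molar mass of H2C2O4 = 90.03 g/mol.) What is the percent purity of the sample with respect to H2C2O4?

72.58 %

H2C2O4 + 2 NaOH → Na2C2O4 + 2 H2O
n(NaOH) per titration = 0.02397 × 0.2018 = 4.837 × 10^-3 mol
From the 1:2 ratio, n(H2C2O4) in each aliquot = 1/2 × 4.837 × 10^-3 = 2.419 × 10^-3 mol
n(H2C2O4) in the whole flask = 2.419 × 10^-3 × 200.0/20.00 = 0.02419 mol
mass of H2C2O4 = 0.02419 × 90.03 = 2.177 g
% H2C2O4 = 2.177 / 3.000 × 100 = 72.58 %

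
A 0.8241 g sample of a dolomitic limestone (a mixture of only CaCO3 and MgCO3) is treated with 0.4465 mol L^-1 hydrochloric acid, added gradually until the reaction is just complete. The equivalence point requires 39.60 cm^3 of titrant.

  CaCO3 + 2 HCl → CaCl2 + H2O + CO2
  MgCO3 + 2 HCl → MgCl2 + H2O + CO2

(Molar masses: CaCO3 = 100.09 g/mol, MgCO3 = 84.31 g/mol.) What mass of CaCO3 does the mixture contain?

n(HCl) = 0.03960 × 0.4465 = 0.01768 mol
Let x = n(CaCO3), y = n(MgCO3).
Titrant: 2x + 2y = 0.01768;  mass: 100.09x + 84.31y = 0.8241
Solving, x = 4.990 × 10^-3 mol, y = 3.851 × 10^-3 mol
mass of CaCO3 = 4.990 × 10^-3 × 100.09 = 0.4994 g

0.4994 g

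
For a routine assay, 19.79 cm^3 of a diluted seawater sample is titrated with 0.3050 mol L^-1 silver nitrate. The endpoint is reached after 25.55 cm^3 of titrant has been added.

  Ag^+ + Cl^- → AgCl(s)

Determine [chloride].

0.3938 mol/L

n(AgNO3) = 0.02555 L × 0.3050 mol/L = 7.793 × 10^-3 mol
n(Cl-) = 7.793 × 10^-3 mol (1:1 mole ratio)
[Cl-] = 7.793 × 10^-3 mol / 0.01979 L = 0.3938 mol/L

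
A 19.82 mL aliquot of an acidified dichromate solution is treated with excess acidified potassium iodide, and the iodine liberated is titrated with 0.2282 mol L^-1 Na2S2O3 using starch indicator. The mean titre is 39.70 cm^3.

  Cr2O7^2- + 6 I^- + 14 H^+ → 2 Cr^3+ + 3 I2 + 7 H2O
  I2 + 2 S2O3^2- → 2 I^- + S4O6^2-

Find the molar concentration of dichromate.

0.07618 mol/L

n(S2O3^2-) = 0.03970 × 0.2282 = 9.060 × 10^-3 mol
n(I2) = n(S2O3^2-)/2 = 4.530 × 10^-3 mol
From the 1:3 ratio, n(Cr2O7^2-) in the aliquot = 1/3 × 4.530 × 10^-3 = 1.510 × 10^-3 mol
[Cr2O7^2-] = 1.510 × 10^-3 / 0.01982 = 0.07618 mol/L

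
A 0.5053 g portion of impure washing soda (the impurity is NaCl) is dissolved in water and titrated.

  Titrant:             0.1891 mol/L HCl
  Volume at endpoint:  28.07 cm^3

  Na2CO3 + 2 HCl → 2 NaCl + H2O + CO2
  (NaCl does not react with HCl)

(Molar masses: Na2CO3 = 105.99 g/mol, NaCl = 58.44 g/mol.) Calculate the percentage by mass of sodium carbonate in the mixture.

55.67 %

n(HCl) = 0.02807 × 0.1891 = 5.308 × 10^-3 mol
Let x = n(Na2CO3), y = n(NaCl).
Titrant: 2x = 5.308 × 10^-3;  mass: 105.99x + 58.44y = 0.5053
Solving, x = 2.654 × 10^-3 mol, y = 3.833 × 10^-3 mol
mass of Na2CO3 = 2.654 × 10^-3 × 105.99 = 0.2813 g
% Na2CO3 = 0.2813 / 0.5053 × 100 = 55.67 %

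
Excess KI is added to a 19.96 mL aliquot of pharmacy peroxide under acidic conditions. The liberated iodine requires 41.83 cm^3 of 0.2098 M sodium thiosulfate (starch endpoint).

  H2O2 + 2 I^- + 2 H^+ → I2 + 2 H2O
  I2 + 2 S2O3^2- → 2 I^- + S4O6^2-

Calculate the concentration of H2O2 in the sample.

0.2198 M

n(S2O3^2-) = 0.04183 × 0.2098 = 8.776 × 10^-3 mol
n(I2) = n(S2O3^2-)/2 = 4.388 × 10^-3 mol
n(H2O2) in the aliquot = 4.388 × 10^-3 mol (1:1 ratio)
[H2O2] = 4.388 × 10^-3 / 0.01996 = 0.2198 mol/L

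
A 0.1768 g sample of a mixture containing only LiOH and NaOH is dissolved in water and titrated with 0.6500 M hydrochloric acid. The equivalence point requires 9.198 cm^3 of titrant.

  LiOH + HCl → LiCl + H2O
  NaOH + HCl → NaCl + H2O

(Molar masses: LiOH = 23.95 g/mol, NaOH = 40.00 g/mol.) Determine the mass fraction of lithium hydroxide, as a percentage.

52.62 %

n(HCl) = 0.009198 × 0.6500 = 5.979 × 10^-3 mol
Let x = n(LiOH), y = n(NaOH).
Titrant: 1x + 1y = 5.979 × 10^-3;  mass: 23.95x + 40.00y = 0.1768
Solving, x = 3.885 × 10^-3 mol, y = 2.094 × 10^-3 mol
mass of LiOH = 3.885 × 10^-3 × 23.95 = 0.09304 g
% LiOH = 0.09304 / 0.1768 × 100 = 52.62 %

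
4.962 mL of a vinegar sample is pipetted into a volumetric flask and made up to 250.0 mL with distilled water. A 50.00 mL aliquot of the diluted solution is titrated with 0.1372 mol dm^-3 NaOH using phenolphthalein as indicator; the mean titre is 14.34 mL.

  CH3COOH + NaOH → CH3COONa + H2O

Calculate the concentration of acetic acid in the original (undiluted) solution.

1.983 mol/L

n(NaOH) = 0.01434 × 0.1372 = 1.967 × 10^-3 mol
n(CH3COOH) in the aliquot = 1.967 × 10^-3 mol (1:1 ratio)
[CH3COOH]_dilute = 1.967 × 10^-3 / 0.05000 = 0.03935 mol/L
Dilution factor = 250.0 / 4.962 = 50.38
[CH3COOH]_stock = 0.03935 × 50.38 = 1.983 mol/L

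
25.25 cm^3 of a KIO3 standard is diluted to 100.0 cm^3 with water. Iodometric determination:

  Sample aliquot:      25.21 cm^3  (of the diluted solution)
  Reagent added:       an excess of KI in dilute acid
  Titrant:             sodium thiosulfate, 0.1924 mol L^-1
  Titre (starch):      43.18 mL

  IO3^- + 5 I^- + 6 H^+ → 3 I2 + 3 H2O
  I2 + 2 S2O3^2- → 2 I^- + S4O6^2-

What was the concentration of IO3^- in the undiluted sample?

n(S2O3^2-) = 0.04318 × 0.1924 = 8.308 × 10^-3 mol
n(I2) = n(S2O3^2-)/2 = 4.154 × 10^-3 mol
From the 1:3 ratio, n(IO3^-) in the aliquot = 1/3 × 4.154 × 10^-3 = 1.385 × 10^-3 mol
[IO3^-]_dilute = 1.385 × 10^-3 / 0.02521 = 0.05492 mol/L
[IO3^-]_original = 0.05492 × 100.0/25.25 = 0.2175 mol/L

0.2175 mol/L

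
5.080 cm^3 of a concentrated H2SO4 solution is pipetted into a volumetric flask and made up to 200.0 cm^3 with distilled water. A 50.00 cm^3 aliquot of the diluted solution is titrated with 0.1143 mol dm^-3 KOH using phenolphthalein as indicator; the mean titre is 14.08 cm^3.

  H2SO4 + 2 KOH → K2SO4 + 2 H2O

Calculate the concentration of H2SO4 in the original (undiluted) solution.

0.6336 mol/L

n(KOH) = 0.01408 × 0.1143 = 1.609 × 10^-3 mol
From the 1:2 ratio, n(H2SO4) in the aliquot = 1/2 × 1.609 × 10^-3 = 8.047 × 10^-4 mol
[H2SO4]_dilute = 8.047 × 10^-4 / 0.05000 = 0.01609 mol/L
Dilution factor = 200.0 / 5.080 = 39.37
[H2SO4]_stock = 0.01609 × 39.37 = 0.6336 mol/L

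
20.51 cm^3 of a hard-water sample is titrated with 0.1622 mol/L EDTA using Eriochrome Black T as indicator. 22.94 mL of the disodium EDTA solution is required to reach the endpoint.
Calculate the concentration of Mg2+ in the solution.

Mg^2+ + EDTA^4- → [Mg(EDTA)]^2-
n(EDTA) = 0.02294 L × 0.1622 mol/L = 3.721 × 10^-3 mol
n(Mg2+) = 3.721 × 10^-3 mol (1:1 mole ratio)
[Mg2+] = 3.721 × 10^-3 mol / 0.02051 L = 0.1814 mol/L

0.1814 mol/L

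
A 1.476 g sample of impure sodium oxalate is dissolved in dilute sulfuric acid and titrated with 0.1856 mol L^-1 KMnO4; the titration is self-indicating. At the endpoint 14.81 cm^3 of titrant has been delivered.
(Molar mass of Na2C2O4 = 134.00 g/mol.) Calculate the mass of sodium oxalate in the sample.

0.9208 g

2 MnO4^- + 5 C2O4^2- + 16 H^+ → 2 Mn^2+ + 10 CO2 + 8 H2O
n(KMnO4) = 0.01481 L × 0.1856 mol/L = 2.749 × 10^-3 mol
From the 5:2 ratio, n(Na2C2O4) = 5/2 × 2.749 × 10^-3 = 6.872 × 10^-3 mol
mass of Na2C2O4 = 6.872 × 10^-3 × 134.00 g/mol = 0.9208 g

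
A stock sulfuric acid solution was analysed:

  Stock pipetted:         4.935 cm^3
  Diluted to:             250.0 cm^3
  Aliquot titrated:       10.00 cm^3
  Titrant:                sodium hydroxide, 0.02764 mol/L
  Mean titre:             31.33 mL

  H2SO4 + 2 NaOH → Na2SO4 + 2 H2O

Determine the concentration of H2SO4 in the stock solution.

2.193 mol/L

n(NaOH) = 0.03133 × 0.02764 = 8.660 × 10^-4 mol
From the 1:2 ratio, n(H2SO4) in the aliquot = 1/2 × 8.660 × 10^-4 = 4.330 × 10^-4 mol
[H2SO4]_dilute = 4.330 × 10^-4 / 0.01000 = 0.04330 mol/L
Dilution factor = 250.0 / 4.935 = 50.66
[H2SO4]_stock = 0.04330 × 50.66 = 2.193 mol/L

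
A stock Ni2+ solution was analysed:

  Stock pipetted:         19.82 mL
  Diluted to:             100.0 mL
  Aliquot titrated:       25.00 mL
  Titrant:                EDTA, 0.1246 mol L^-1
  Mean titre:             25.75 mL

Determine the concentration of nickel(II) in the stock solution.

0.6475 mol/L

Ni^2+ + EDTA^4- → [Ni(EDTA)]^2-
n(EDTA) = 0.02575 × 0.1246 = 3.208 × 10^-3 mol
n(Ni2+) in the aliquot = 3.208 × 10^-3 mol (1:1 ratio)
[Ni2+]_dilute = 3.208 × 10^-3 / 0.02500 = 0.1283 mol/L
Dilution factor = 100.0 / 19.82 = 5.045
[Ni2+]_stock = 0.1283 × 5.045 = 0.6475 mol/L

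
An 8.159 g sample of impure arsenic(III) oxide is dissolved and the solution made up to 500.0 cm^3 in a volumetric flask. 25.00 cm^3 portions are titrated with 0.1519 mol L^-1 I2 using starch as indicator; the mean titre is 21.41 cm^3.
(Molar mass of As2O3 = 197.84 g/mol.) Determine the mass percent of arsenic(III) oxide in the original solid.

78.86 %

As2O3 + 2 I2 + 2 H2O → As2O5 + 4 HI
n(I2) per titration = 0.02141 × 0.1519 = 3.252 × 10^-3 mol
From the 1:2 ratio, n(As2O3) in each aliquot = 1/2 × 3.252 × 10^-3 = 1.626 × 10^-3 mol
n(As2O3) in the whole flask = 1.626 × 10^-3 × 500.0/25.00 = 0.03252 mol
mass of As2O3 = 0.03252 × 197.84 = 6.434 g
% As2O3 = 6.434 / 8.159 × 100 = 78.86 %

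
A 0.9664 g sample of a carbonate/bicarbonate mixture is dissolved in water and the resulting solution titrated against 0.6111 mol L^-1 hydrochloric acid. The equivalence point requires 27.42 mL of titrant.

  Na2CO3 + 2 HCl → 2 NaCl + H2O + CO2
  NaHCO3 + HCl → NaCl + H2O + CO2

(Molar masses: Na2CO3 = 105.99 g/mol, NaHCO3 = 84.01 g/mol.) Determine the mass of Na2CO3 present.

0.7540 g

n(HCl) = 0.02742 × 0.6111 = 0.01676 mol
Let x = n(Na2CO3), y = n(NaHCO3).
Titrant: 2x + 1y = 0.01676;  mass: 105.99x + 84.01y = 0.9664
Solving, x = 7.114 × 10^-3 mol, y = 2.528 × 10^-3 mol
mass of Na2CO3 = 7.114 × 10^-3 × 105.99 = 0.7540 g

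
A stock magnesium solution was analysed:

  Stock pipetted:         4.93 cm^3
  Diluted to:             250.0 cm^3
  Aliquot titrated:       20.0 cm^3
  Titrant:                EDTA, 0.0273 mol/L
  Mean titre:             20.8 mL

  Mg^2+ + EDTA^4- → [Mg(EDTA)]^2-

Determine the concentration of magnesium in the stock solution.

n(EDTA) = 0.0208 × 0.0273 = 5.68 × 10^-4 mol
n(Mg2+) in the aliquot = 5.68 × 10^-4 mol (1:1 ratio)
[Mg2+]_dilute = 5.68 × 10^-4 / 0.0200 = 0.0284 mol/L
Dilution factor = 250.0 / 4.93 = 50.71
[Mg2+]_stock = 0.0284 × 50.71 = 1.44 mol/L

1.44 mol/L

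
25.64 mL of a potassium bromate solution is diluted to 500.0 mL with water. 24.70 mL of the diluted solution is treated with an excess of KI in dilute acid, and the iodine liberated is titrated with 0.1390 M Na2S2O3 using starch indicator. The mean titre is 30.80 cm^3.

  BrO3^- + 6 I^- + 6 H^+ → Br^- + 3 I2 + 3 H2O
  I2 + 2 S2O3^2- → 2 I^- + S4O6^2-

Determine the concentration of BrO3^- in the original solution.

0.5633 M

n(S2O3^2-) = 0.03080 × 0.1390 = 4.281 × 10^-3 mol
n(I2) = n(S2O3^2-)/2 = 2.141 × 10^-3 mol
From the 1:3 ratio, n(BrO3^-) in the aliquot = 1/3 × 2.141 × 10^-3 = 7.135 × 10^-4 mol
[BrO3^-]_dilute = 7.135 × 10^-4 / 0.02470 = 0.02889 mol/L
[BrO3^-]_original = 0.02889 × 500.0/25.64 = 0.5633 mol/L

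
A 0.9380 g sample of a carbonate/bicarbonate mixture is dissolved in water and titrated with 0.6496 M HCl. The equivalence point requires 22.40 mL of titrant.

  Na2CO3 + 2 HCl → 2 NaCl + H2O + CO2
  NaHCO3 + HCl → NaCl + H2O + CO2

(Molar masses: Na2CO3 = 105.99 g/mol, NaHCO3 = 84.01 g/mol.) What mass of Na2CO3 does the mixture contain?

0.4860 g

n(HCl) = 0.02240 × 0.6496 = 0.01455 mol
Let x = n(Na2CO3), y = n(NaHCO3).
Titrant: 2x + 1y = 0.01455;  mass: 105.99x + 84.01y = 0.9380
Solving, x = 4.585 × 10^-3 mol, y = 5.380 × 10^-3 mol
mass of Na2CO3 = 4.585 × 10^-3 × 105.99 = 0.4860 g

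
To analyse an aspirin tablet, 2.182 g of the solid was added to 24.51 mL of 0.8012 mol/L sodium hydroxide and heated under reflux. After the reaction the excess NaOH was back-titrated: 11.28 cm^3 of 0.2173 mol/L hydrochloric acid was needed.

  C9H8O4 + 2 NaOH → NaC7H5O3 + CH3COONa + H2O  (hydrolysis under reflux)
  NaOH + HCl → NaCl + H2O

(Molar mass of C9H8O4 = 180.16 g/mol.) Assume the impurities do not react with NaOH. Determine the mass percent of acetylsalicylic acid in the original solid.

70.95 %

n(NaOH) added = 0.02451 × 0.8012 = 0.01964 mol
n(HCl) used in back-titration = 0.01128 × 0.2173 = 2.451 × 10^-3 mol
n(NaOH) left over = 2.451 × 10^-3 mol (1:1 ratio)
n(NaOH) consumed by analyte = 0.01964 − 2.451 × 10^-3 = 0.01719 mol
From the 1:2 ratio, n(C9H8O4) = 1/2 × 0.01719 = 8.593 × 10^-3 mol
mass of C9H8O4 = 8.593 × 10^-3 × 180.16 = 1.548 g
% C9H8O4 = 1.548 / 2.182 × 100 = 70.95 %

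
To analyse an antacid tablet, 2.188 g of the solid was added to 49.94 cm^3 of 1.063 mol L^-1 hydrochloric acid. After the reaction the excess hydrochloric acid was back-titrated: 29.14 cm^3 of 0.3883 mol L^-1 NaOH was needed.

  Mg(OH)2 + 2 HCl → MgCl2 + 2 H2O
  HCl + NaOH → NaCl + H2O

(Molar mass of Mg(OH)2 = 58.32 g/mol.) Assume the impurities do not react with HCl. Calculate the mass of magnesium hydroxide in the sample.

n(HCl) added = 0.04994 × 1.063 = 0.05309 mol
n(NaOH) used in back-titration = 0.02914 × 0.3883 = 0.01132 mol
n(HCl) left over = 0.01132 mol (1:1 ratio)
n(HCl) consumed by analyte = 0.05309 − 0.01132 = 0.04177 mol
From the 1:2 ratio, n(Mg(OH)2) = 1/2 × 0.04177 = 0.02089 mol
mass of Mg(OH)2 = 0.02089 × 58.32 = 1.218 g

1.218 g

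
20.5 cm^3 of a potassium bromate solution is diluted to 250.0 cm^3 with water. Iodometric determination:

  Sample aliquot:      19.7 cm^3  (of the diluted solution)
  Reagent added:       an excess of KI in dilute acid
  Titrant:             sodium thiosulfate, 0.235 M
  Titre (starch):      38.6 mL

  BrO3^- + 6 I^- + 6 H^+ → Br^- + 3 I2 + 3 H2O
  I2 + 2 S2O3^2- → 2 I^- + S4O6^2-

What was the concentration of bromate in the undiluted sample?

n(S2O3^2-) = 0.0386 × 0.235 = 9.07 × 10^-3 mol
n(I2) = n(S2O3^2-)/2 = 4.54 × 10^-3 mol
From the 1:3 ratio, n(BrO3^-) in the aliquot = 1/3 × 4.54 × 10^-3 = 1.51 × 10^-3 mol
[BrO3^-]_dilute = 1.51 × 10^-3 / 0.0197 = 0.0767 mol/L
[BrO3^-]_original = 0.0767 × 250.0/20.5 = 0.936 mol/L

0.936 M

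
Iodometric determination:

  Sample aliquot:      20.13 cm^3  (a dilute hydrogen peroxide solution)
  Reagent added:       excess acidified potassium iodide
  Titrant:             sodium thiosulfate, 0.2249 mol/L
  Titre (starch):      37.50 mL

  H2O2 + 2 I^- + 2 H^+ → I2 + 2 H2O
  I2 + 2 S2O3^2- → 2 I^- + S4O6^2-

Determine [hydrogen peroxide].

n(S2O3^2-) = 0.03750 × 0.2249 = 8.434 × 10^-3 mol
n(I2) = n(S2O3^2-)/2 = 4.217 × 10^-3 mol
n(H2O2) in the aliquot = 4.217 × 10^-3 mol (1:1 ratio)
[H2O2] = 4.217 × 10^-3 / 0.02013 = 0.2095 mol/L

0.2095 mol/L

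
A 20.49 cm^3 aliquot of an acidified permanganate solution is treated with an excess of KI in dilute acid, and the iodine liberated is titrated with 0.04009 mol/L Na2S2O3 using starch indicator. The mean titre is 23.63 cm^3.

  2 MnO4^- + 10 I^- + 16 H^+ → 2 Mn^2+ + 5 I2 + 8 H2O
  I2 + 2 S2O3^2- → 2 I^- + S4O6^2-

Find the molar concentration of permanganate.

0.009247 mol/L

n(S2O3^2-) = 0.02363 × 0.04009 = 9.473 × 10^-4 mol
n(I2) = n(S2O3^2-)/2 = 4.737 × 10^-4 mol
From the 2:5 ratio, n(MnO4^-) in the aliquot = 2/5 × 4.737 × 10^-4 = 1.895 × 10^-4 mol
[MnO4^-] = 1.895 × 10^-4 / 0.02049 = 0.009247 mol/L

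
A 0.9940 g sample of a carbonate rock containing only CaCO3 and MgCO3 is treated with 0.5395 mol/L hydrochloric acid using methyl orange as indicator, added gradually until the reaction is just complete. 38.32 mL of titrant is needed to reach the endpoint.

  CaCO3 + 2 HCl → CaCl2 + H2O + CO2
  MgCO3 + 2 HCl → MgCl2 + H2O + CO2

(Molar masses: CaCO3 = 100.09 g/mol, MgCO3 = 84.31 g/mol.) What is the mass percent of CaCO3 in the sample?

78.17 %

n(HCl) = 0.03832 × 0.5395 = 0.02067 mol
Let x = n(CaCO3), y = n(MgCO3).
Titrant: 2x + 2y = 0.02067;  mass: 100.09x + 84.31y = 0.9940
Solving, x = 7.763 × 10^-3 mol, y = 2.574 × 10^-3 mol
mass of CaCO3 = 7.763 × 10^-3 × 100.09 = 0.7770 g
% CaCO3 = 0.7770 / 0.9940 × 100 = 78.17 %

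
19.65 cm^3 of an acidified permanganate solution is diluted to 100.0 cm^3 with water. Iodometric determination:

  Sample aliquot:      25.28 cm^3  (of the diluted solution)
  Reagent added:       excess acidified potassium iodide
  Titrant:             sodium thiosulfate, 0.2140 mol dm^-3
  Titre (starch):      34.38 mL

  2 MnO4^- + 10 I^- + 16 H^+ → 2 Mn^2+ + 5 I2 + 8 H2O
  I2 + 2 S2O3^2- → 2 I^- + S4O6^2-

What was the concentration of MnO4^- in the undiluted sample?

0.2962 mol/L

n(S2O3^2-) = 0.03438 × 0.2140 = 7.357 × 10^-3 mol
n(I2) = n(S2O3^2-)/2 = 3.679 × 10^-3 mol
From the 2:5 ratio, n(MnO4^-) in the aliquot = 2/5 × 3.679 × 10^-3 = 1.471 × 10^-3 mol
[MnO4^-]_dilute = 1.471 × 10^-3 / 0.02528 = 0.05821 mol/L
[MnO4^-]_original = 0.05821 × 100.0/19.65 = 0.2962 mol/L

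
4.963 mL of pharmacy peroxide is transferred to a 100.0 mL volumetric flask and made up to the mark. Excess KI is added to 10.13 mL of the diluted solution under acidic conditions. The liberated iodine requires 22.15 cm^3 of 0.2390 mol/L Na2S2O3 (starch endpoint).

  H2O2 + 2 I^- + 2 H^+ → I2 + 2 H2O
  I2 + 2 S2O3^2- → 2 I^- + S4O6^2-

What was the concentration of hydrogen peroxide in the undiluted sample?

n(S2O3^2-) = 0.02215 × 0.2390 = 5.294 × 10^-3 mol
n(I2) = n(S2O3^2-)/2 = 2.647 × 10^-3 mol
n(H2O2) in the aliquot = 2.647 × 10^-3 mol (1:1 ratio)
[H2O2]_dilute = 2.647 × 10^-3 / 0.01013 = 0.2613 mol/L
[H2O2]_original = 0.2613 × 100.0/4.963 = 5.265 mol/L

5.265 mol/L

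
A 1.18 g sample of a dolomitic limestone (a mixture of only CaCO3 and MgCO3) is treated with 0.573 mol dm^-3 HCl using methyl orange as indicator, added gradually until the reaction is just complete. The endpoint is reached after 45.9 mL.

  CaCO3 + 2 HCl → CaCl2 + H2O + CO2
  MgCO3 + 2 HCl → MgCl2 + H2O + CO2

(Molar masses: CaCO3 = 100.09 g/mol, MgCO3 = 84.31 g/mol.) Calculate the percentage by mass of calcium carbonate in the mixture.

38.3 %

n(HCl) = 0.0459 × 0.573 = 0.0263 mol
Let x = n(CaCO3), y = n(MgCO3).
Titrant: 2x + 2y = 0.0263;  mass: 100.09x + 84.31y = 1.18
Solving, x = 4.52 × 10^-3 mol, y = 8.63 × 10^-3 mol
mass of CaCO3 = 4.52 × 10^-3 × 100.09 = 0.452 g
% CaCO3 = 0.452 / 1.18 × 100 = 38.3 %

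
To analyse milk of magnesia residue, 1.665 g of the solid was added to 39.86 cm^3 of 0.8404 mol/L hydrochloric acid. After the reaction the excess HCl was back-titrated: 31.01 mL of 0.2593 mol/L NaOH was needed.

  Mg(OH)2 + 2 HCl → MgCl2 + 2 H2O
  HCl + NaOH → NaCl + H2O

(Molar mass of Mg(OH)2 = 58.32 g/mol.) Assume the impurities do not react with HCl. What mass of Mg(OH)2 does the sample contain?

n(HCl) added = 0.03986 × 0.8404 = 0.03350 mol
n(NaOH) used in back-titration = 0.03101 × 0.2593 = 8.041 × 10^-3 mol
n(HCl) left over = 8.041 × 10^-3 mol (1:1 ratio)
n(HCl) consumed by analyte = 0.03350 − 8.041 × 10^-3 = 0.02546 mol
From the 1:2 ratio, n(Mg(OH)2) = 1/2 × 0.02546 = 0.01273 mol
mass of Mg(OH)2 = 0.01273 × 58.32 = 0.7423 g

0.7423 g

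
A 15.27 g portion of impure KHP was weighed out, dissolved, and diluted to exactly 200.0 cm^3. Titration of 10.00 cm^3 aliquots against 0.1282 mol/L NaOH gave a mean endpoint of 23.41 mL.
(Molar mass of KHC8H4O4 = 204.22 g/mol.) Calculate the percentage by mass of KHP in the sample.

KHC8H4O4 + NaOH → KNaC8H4O4 + H2O
n(NaOH) per titration = 0.02341 × 0.1282 = 3.001 × 10^-3 mol
n(KHC8H4O4) in each aliquot = 3.001 × 10^-3 mol (1:1 ratio)
n(KHC8H4O4) in the whole flask = 3.001 × 10^-3 × 200.0/10.00 = 0.06002 mol
mass of KHC8H4O4 = 0.06002 × 204.22 = 12.26 g
% KHC8H4O4 = 12.26 / 15.27 × 100 = 80.27 %

80.27 %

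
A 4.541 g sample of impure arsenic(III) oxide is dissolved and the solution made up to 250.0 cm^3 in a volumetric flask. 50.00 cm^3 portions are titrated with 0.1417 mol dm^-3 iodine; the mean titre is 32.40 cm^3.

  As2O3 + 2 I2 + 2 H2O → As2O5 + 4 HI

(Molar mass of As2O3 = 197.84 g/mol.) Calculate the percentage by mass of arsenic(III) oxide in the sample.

n(I2) per titration = 0.03240 × 0.1417 = 4.591 × 10^-3 mol
From the 1:2 ratio, n(As2O3) in each aliquot = 1/2 × 4.591 × 10^-3 = 2.296 × 10^-3 mol
n(As2O3) in the whole flask = 2.296 × 10^-3 × 250.0/50.00 = 0.01148 mol
mass of As2O3 = 0.01148 × 197.84 = 2.271 g
% As2O3 = 2.271 / 4.541 × 100 = 50.01 %

50.01 %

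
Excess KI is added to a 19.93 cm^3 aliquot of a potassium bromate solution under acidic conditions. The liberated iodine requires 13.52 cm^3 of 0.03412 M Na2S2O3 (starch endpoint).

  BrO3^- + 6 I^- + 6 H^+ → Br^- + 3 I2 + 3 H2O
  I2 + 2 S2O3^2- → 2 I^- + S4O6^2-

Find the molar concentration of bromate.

n(S2O3^2-) = 0.01352 × 0.03412 = 4.613 × 10^-4 mol
n(I2) = n(S2O3^2-)/2 = 2.307 × 10^-4 mol
From the 1:3 ratio, n(BrO3^-) in the aliquot = 1/3 × 2.307 × 10^-4 = 7.688 × 10^-5 mol
[BrO3^-] = 7.688 × 10^-5 / 0.01993 = 0.003858 mol/L

0.003858 M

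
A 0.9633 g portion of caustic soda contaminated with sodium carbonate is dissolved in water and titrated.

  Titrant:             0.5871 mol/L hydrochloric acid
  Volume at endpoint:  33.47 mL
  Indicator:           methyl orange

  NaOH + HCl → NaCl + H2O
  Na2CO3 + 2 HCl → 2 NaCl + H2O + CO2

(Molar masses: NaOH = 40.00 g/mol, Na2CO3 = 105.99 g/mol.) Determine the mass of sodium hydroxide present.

0.2403 g

n(HCl) = 0.03347 × 0.5871 = 0.01965 mol
Let x = n(NaOH), y = n(Na2CO3).
Titrant: 1x + 2y = 0.01965;  mass: 40.00x + 105.99y = 0.9633
Solving, x = 6.007 × 10^-3 mol, y = 6.821 × 10^-3 mol
mass of NaOH = 6.007 × 10^-3 × 40.00 = 0.2403 g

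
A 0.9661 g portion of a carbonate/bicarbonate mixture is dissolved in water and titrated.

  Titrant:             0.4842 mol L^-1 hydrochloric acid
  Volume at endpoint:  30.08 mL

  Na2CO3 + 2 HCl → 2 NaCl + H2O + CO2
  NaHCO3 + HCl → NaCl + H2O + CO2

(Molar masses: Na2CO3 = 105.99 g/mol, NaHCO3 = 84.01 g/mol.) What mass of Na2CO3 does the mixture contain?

n(HCl) = 0.03008 × 0.4842 = 0.01456 mol
Let x = n(Na2CO3), y = n(NaHCO3).
Titrant: 2x + 1y = 0.01456;  mass: 105.99x + 84.01y = 0.9661
Solving, x = 4.151 × 10^-3 mol, y = 6.263 × 10^-3 mol
mass of Na2CO3 = 4.151 × 10^-3 × 105.99 = 0.4400 g

0.4400 g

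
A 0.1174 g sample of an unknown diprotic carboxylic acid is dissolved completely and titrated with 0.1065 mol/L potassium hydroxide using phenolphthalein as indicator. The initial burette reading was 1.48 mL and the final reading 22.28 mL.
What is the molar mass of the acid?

n(KOH) = 0.02080 L × 0.1065 mol/L = 2.215 × 10^-3 mol
From the 1:2 ratio, n(H2A) = 1/2 × 2.215 × 10^-3 = 1.108 × 10^-3 mol
M = m / n = 0.1174 g / 1.108 × 10^-3 mol = 106.0 g/mol

106.0 g/mol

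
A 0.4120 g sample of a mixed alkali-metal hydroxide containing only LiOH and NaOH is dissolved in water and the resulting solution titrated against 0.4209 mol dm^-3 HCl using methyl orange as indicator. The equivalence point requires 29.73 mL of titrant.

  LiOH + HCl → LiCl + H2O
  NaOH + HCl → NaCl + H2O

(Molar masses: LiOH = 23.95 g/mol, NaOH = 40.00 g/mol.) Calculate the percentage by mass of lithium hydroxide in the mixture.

32.07 %

n(HCl) = 0.02973 × 0.4209 = 0.01251 mol
Let x = n(LiOH), y = n(NaOH).
Titrant: 1x + 1y = 0.01251;  mass: 23.95x + 40.00y = 0.4120
Solving, x = 5.516 × 10^-3 mol, y = 6.997 × 10^-3 mol
mass of LiOH = 5.516 × 10^-3 × 23.95 = 0.1321 g
% LiOH = 0.1321 / 0.4120 × 100 = 32.07 %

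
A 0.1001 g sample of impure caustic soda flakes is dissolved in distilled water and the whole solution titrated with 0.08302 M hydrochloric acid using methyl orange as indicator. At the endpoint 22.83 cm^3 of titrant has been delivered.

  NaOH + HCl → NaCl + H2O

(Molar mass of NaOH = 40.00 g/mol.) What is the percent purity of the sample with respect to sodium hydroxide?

75.74 %

n(HCl) = 0.02283 L × 0.08302 mol/L = 1.895 × 10^-3 mol
n(NaOH) = 1.895 × 10^-3 mol (1:1 ratio)
mass of NaOH = 1.895 × 10^-3 × 40.00 g/mol = 0.07581 g
% NaOH = 0.07581 / 0.1001 × 100 = 75.74 %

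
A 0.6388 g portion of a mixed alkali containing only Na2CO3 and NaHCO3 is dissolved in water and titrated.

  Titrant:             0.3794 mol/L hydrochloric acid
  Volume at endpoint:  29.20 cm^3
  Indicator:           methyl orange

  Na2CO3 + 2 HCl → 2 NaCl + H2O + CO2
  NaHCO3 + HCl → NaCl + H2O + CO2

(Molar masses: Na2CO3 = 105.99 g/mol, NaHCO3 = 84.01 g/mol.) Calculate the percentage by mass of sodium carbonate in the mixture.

78.08 %

n(HCl) = 0.02920 × 0.3794 = 0.01108 mol
Let x = n(Na2CO3), y = n(NaHCO3).
Titrant: 2x + 1y = 0.01108;  mass: 105.99x + 84.01y = 0.6388
Solving, x = 4.706 × 10^-3 mol, y = 1.667 × 10^-3 mol
mass of Na2CO3 = 4.706 × 10^-3 × 105.99 = 0.4988 g
% Na2CO3 = 0.4988 / 0.6388 × 100 = 78.08 %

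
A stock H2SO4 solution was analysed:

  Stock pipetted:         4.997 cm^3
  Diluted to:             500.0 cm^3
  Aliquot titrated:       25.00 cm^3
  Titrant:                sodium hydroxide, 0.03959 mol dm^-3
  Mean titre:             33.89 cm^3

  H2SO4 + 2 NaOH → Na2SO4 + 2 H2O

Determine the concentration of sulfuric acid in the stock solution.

2.685 mol/L

n(NaOH) = 0.03389 × 0.03959 = 1.342 × 10^-3 mol
From the 1:2 ratio, n(H2SO4) in the aliquot = 1/2 × 1.342 × 10^-3 = 6.709 × 10^-4 mol
[H2SO4]_dilute = 6.709 × 10^-4 / 0.02500 = 0.02683 mol/L
Dilution factor = 500.0 / 4.997 = 100.1
[H2SO4]_stock = 0.02683 × 100.1 = 2.685 mol/L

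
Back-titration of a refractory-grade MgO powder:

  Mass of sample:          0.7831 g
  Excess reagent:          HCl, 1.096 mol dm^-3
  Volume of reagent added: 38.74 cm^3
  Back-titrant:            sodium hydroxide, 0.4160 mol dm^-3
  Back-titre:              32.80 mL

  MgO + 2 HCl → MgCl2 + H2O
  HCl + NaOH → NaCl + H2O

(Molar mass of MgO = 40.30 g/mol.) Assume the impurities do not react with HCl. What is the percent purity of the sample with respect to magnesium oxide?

74.14 %

n(HCl) added = 0.03874 × 1.096 = 0.04246 mol
n(NaOH) used in back-titration = 0.03280 × 0.4160 = 0.01364 mol
n(HCl) left over = 0.01364 mol (1:1 ratio)
n(HCl) consumed by analyte = 0.04246 − 0.01364 = 0.02881 mol
From the 1:2 ratio, n(MgO) = 1/2 × 0.02881 = 0.01441 mol
mass of MgO = 0.01441 × 40.30 = 0.5806 g
% MgO = 0.5806 / 0.7831 × 100 = 74.14 %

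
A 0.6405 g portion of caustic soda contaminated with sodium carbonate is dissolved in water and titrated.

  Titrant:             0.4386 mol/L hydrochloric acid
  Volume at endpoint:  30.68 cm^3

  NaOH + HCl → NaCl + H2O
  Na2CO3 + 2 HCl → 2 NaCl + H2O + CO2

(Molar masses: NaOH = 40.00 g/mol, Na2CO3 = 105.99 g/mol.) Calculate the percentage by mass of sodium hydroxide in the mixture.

n(HCl) = 0.03068 × 0.4386 = 0.01346 mol
Let x = n(NaOH), y = n(Na2CO3).
Titrant: 1x + 2y = 0.01346;  mass: 40.00x + 105.99y = 0.6405
Solving, x = 5.588 × 10^-3 mol, y = 3.934 × 10^-3 mol
mass of NaOH = 5.588 × 10^-3 × 40.00 = 0.2235 g
% NaOH = 0.2235 / 0.6405 × 100 = 34.90 %

34.90 %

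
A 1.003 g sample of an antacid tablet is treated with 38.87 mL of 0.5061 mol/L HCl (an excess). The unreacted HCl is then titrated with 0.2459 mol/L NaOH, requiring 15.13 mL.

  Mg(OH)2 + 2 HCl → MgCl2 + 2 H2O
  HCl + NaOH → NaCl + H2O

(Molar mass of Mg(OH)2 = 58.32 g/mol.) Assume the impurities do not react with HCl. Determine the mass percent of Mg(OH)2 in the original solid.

46.38 %

n(HCl) added = 0.03887 × 0.5061 = 0.01967 mol
n(NaOH) used in back-titration = 0.01513 × 0.2459 = 3.720 × 10^-3 mol
n(HCl) left over = 3.720 × 10^-3 mol (1:1 ratio)
n(HCl) consumed by analyte = 0.01967 − 3.720 × 10^-3 = 0.01595 mol
From the 1:2 ratio, n(Mg(OH)2) = 1/2 × 0.01595 = 7.976 × 10^-3 mol
mass of Mg(OH)2 = 7.976 × 10^-3 × 58.32 = 0.4651 g
% Mg(OH)2 = 0.4651 / 1.003 × 100 = 46.38 %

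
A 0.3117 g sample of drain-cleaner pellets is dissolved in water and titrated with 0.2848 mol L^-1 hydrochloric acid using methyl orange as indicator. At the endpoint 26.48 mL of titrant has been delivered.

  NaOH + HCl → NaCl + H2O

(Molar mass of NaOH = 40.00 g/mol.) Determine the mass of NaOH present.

0.3017 g

n(HCl) = 0.02648 L × 0.2848 mol/L = 7.542 × 10^-3 mol
n(NaOH) = 7.542 × 10^-3 mol (1:1 ratio)
mass of NaOH = 7.542 × 10^-3 × 40.00 g/mol = 0.3017 g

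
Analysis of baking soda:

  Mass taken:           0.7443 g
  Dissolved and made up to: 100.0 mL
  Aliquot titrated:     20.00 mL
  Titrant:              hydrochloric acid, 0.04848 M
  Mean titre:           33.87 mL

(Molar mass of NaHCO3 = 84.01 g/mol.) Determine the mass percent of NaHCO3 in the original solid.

92.67 %

NaHCO3 + HCl → NaCl + H2O + CO2
n(HCl) per titration = 0.03387 × 0.04848 = 1.642 × 10^-3 mol
n(NaHCO3) in each aliquot = 1.642 × 10^-3 mol (1:1 ratio)
n(NaHCO3) in the whole flask = 1.642 × 10^-3 × 100.0/20.00 = 8.210 × 10^-3 mol
mass of NaHCO3 = 8.210 × 10^-3 × 84.01 = 0.6897 g
% NaHCO3 = 0.6897 / 0.7443 × 100 = 92.67 %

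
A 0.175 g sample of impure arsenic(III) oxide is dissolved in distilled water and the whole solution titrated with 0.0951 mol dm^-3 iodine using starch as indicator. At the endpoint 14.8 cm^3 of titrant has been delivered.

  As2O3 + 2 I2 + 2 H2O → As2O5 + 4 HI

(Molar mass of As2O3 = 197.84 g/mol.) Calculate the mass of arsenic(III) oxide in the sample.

0.139 g

n(I2) = 0.0148 L × 0.0951 mol/L = 1.41 × 10^-3 mol
From the 1:2 ratio, n(As2O3) = 1/2 × 1.41 × 10^-3 = 7.04 × 10^-4 mol
mass of As2O3 = 7.04 × 10^-4 × 197.84 g/mol = 0.139 g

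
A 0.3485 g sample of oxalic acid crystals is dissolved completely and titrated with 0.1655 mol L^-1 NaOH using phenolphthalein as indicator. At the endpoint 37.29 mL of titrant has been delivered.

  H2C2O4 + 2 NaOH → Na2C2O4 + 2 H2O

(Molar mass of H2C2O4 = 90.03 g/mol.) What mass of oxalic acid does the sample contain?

0.2778 g

n(NaOH) = 0.03729 L × 0.1655 mol/L = 6.171 × 10^-3 mol
From the 1:2 ratio, n(H2C2O4) = 1/2 × 6.171 × 10^-3 = 3.086 × 10^-3 mol
mass of H2C2O4 = 3.086 × 10^-3 × 90.03 g/mol = 0.2778 g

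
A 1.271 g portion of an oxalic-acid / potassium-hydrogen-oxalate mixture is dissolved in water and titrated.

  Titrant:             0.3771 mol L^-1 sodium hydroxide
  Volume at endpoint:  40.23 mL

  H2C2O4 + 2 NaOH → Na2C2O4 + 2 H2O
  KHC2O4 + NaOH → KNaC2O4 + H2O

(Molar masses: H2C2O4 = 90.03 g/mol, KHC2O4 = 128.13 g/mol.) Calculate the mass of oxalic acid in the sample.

n(NaOH) = 0.04023 × 0.3771 = 0.01517 mol
Let x = n(H2C2O4), y = n(KHC2O4).
Titrant: 2x + 1y = 0.01517;  mass: 90.03x + 128.13y = 1.271
Solving, x = 4.048 × 10^-3 mol, y = 7.076 × 10^-3 mol
mass of H2C2O4 = 4.048 × 10^-3 × 90.03 = 0.3644 g

0.3644 g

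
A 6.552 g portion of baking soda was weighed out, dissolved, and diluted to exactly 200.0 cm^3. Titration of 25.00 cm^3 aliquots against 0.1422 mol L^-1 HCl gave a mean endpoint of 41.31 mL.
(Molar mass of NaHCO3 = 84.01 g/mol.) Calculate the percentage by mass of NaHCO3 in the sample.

NaHCO3 + HCl → NaCl + H2O + CO2
n(HCl) per titration = 0.04131 × 0.1422 = 5.874 × 10^-3 mol
n(NaHCO3) in each aliquot = 5.874 × 10^-3 mol (1:1 ratio)
n(NaHCO3) in the whole flask = 5.874 × 10^-3 × 200.0/25.00 = 0.04699 mol
mass of NaHCO3 = 0.04699 × 84.01 = 3.948 g
% NaHCO3 = 3.948 / 6.552 × 100 = 60.26 %

60.26 %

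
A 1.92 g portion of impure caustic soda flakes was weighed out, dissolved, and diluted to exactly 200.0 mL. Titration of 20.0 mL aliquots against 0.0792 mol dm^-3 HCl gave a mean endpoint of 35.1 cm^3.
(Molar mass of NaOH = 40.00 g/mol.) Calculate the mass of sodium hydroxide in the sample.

NaOH + HCl → NaCl + H2O
n(HCl) per titration = 0.0351 × 0.0792 = 2.78 × 10^-3 mol
n(NaOH) in each aliquot = 2.78 × 10^-3 mol (1:1 ratio)
n(NaOH) in the whole flask = 2.78 × 10^-3 × 200.0/20.0 = 0.0278 mol
mass of NaOH = 0.0278 × 40.00 = 1.11 g

1.11 g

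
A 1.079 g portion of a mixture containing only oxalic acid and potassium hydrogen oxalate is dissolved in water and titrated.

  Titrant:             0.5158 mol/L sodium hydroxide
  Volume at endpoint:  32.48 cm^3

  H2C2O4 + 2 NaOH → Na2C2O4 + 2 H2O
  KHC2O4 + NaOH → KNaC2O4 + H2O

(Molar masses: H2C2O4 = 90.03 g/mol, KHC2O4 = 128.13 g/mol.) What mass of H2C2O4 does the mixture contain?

n(NaOH) = 0.03248 × 0.5158 = 0.01675 mol
Let x = n(H2C2O4), y = n(KHC2O4).
Titrant: 2x + 1y = 0.01675;  mass: 90.03x + 128.13y = 1.079
Solving, x = 6.422 × 10^-3 mol, y = 3.909 × 10^-3 mol
mass of H2C2O4 = 6.422 × 10^-3 × 90.03 = 0.5782 g

0.5782 g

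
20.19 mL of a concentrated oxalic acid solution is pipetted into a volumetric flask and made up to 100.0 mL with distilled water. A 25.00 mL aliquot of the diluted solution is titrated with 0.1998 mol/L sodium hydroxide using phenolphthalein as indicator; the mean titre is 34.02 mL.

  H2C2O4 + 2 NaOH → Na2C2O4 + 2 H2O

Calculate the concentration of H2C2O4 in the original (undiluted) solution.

n(NaOH) = 0.03402 × 0.1998 = 6.797 × 10^-3 mol
From the 1:2 ratio, n(H2C2O4) in the aliquot = 1/2 × 6.797 × 10^-3 = 3.399 × 10^-3 mol
[H2C2O4]_dilute = 3.399 × 10^-3 / 0.02500 = 0.1359 mol/L
Dilution factor = 100.0 / 20.19 = 4.953
[H2C2O4]_stock = 0.1359 × 4.953 = 0.6733 mol/L

0.6733 mol/L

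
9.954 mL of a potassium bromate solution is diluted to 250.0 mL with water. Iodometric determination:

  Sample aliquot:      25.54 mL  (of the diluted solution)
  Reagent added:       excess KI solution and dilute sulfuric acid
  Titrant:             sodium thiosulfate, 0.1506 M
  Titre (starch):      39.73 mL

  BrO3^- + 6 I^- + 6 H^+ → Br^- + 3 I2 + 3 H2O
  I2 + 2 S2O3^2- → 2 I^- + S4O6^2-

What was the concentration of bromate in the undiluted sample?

n(S2O3^2-) = 0.03973 × 0.1506 = 5.983 × 10^-3 mol
n(I2) = n(S2O3^2-)/2 = 2.992 × 10^-3 mol
From the 1:3 ratio, n(BrO3^-) in the aliquot = 1/3 × 2.992 × 10^-3 = 9.972 × 10^-4 mol
[BrO3^-]_dilute = 9.972 × 10^-4 / 0.02554 = 0.03905 mol/L
[BrO3^-]_original = 0.03905 × 250.0/9.954 = 0.9806 mol/L

0.9806 M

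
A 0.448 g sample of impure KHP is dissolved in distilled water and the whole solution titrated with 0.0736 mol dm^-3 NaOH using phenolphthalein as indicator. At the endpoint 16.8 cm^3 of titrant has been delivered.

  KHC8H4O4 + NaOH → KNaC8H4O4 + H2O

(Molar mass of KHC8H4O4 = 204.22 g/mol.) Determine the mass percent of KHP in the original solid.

56.4 %

n(NaOH) = 0.0168 L × 0.0736 mol/L = 1.24 × 10^-3 mol
n(KHC8H4O4) = 1.24 × 10^-3 mol (1:1 ratio)
mass of KHC8H4O4 = 1.24 × 10^-3 × 204.22 g/mol = 0.253 g
% KHC8H4O4 = 0.253 / 0.448 × 100 = 56.4 %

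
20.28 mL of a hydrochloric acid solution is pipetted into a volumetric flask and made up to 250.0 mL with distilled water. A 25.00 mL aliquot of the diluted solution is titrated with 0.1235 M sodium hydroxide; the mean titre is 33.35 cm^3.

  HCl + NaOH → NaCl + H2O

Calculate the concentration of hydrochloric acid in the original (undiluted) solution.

n(NaOH) = 0.03335 × 0.1235 = 4.119 × 10^-3 mol
n(HCl) in the aliquot = 4.119 × 10^-3 mol (1:1 ratio)
[HCl]_dilute = 4.119 × 10^-3 / 0.02500 = 0.1647 mol/L
Dilution factor = 250.0 / 20.28 = 12.33
[HCl]_stock = 0.1647 × 12.33 = 2.031 mol/L

2.031 M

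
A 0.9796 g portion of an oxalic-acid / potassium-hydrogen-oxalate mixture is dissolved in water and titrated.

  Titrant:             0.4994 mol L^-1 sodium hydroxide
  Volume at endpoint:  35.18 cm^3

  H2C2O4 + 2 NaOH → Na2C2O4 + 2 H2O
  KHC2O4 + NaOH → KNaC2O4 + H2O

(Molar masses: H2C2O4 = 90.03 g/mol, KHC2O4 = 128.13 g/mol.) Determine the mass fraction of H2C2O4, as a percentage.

n(NaOH) = 0.03518 × 0.4994 = 0.01757 mol
Let x = n(H2C2O4), y = n(KHC2O4).
Titrant: 2x + 1y = 0.01757;  mass: 90.03x + 128.13y = 0.9796
Solving, x = 7.649 × 10^-3 mol, y = 2.271 × 10^-3 mol
mass of H2C2O4 = 7.649 × 10^-3 × 90.03 = 0.6886 g
% H2C2O4 = 0.6886 / 0.9796 × 100 = 70.30 %

70.30 %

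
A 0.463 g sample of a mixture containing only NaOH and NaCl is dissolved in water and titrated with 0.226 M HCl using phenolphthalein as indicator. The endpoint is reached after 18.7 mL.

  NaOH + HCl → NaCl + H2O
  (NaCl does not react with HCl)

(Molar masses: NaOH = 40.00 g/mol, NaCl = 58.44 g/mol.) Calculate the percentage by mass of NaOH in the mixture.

36.5 %

n(HCl) = 0.0187 × 0.226 = 4.23 × 10^-3 mol
Let x = n(NaOH), y = n(NaCl).
Titrant: 1x = 4.23 × 10^-3;  mass: 40.00x + 58.44y = 0.463
Solving, x = 4.23 × 10^-3 mol, y = 5.03 × 10^-3 mol
mass of NaOH = 4.23 × 10^-3 × 40.00 = 0.169 g
% NaOH = 0.169 / 0.463 × 100 = 36.5 %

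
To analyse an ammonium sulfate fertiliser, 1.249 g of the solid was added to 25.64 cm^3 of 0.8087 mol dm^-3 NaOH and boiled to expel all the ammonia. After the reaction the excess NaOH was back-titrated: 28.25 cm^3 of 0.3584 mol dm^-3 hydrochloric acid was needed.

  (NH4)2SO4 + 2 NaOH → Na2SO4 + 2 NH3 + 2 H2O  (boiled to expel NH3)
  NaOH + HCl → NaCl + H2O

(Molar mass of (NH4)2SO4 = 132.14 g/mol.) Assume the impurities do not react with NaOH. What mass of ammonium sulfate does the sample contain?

n(NaOH) added = 0.02564 × 0.8087 = 0.02074 mol
n(HCl) used in back-titration = 0.02825 × 0.3584 = 0.01012 mol
n(NaOH) left over = 0.01012 mol (1:1 ratio)
n(NaOH) consumed by analyte = 0.02074 − 0.01012 = 0.01061 mol
From the 1:2 ratio, n((NH4)2SO4) = 1/2 × 0.01061 = 5.305 × 10^-3 mol
mass of (NH4)2SO4 = 5.305 × 10^-3 × 132.14 = 0.7010 g

0.7010 g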